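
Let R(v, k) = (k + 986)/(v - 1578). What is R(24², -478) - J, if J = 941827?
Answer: -471855581/501 ≈ -9.4183e+5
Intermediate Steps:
R(v, k) = (986 + k)/(-1578 + v)
R(24², -478) - J = (986 - 478)/(-1578 + 24²) - 1*941827 = 508/(-1578 + 576) - 941827 = 508/(-1002) - 941827 = -1/1002*508 - 941827 = -254/501 - 941827 = -471855581/501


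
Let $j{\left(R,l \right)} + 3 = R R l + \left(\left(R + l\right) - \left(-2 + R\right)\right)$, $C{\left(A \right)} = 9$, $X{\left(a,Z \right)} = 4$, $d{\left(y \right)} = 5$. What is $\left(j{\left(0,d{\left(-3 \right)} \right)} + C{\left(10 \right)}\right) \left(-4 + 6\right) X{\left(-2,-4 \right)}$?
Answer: $104$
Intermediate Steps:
$j{\left(R,l \right)} = -1 + l + l R^{2}$ ($j{\left(R,l \right)} = -3 + \left(R R l + \left(\left(R + l\right) - \left(-2 + R\right)\right)\right) = -3 + \left(R^{2} l + \left(2 + l\right)\right) = -3 + \left(l R^{2} + \left(2 + l\right)\right) = -3 + \left(2 + l + l R^{2}\right) = -1 + l + l R^{2}$)
$\left(j{\left(0,d{\left(-3 \right)} \right)} + C{\left(10 \right)}\right) \left(-4 + 6\right) X{\left(-2,-4 \right)} = \left(\left(-1 + 5 + 5 \cdot 0^{2}\right) + 9\right) \left(-4 + 6\right) 4 = \left(\left(-1 + 5 + 5 \cdot 0\right) + 9\right) 2 \cdot 4 = \left(\left(-1 + 5 + 0\right) + 9\right) 8 = \left(4 + 9\right) 8 = 13 \cdot 8 = 104$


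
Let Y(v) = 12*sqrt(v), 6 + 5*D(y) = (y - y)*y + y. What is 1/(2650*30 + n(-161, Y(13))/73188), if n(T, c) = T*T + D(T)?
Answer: 20330/1616242191 ≈ 1.2579e-5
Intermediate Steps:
D(y) = -6/5 + y/5 (D(y) = -6/5 + ((y - y)*y + y)/5 = -6/5 + (0*y + y)/5 = -6/5 + (0 + y)/5 = -6/5 + y/5)
n(T, c) = -6/5 + T**2 + T/5 (n(T, c) = T*T + (-6/5 + T/5) = T**2 + (-6/5 + T/5) = -6/5 + T**2 + T/5)
1/(2650*30 + n(-161, Y(13))/73188) = 1/(2650*30 + (-6/5 + (-161)**2 + (1/5)*(-161))/73188) = 1/(79500 + (-6/5 + 25921 - 161/5)*(1/73188)) = 1/(79500 + (129438/5)*(1/73188)) = 1/(79500 + 7191/20330) = 1/(1616242191/20330) = 20330/1616242191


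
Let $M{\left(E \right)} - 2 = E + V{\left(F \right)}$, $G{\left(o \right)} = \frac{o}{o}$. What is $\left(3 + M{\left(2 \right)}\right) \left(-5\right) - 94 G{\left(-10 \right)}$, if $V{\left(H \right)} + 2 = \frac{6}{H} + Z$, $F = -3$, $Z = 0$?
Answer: $-109$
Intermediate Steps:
$V{\left(H \right)} = -2 + \frac{6}{H}$ ($V{\left(H \right)} = -2 + \left(\frac{6}{H} + 0\right) = -2 + \frac{6}{H}$)
$G{\left(o \right)} = 1$
$M{\left(E \right)} = -2 + E$ ($M{\left(E \right)} = 2 - \left(2 + 2 - E\right) = 2 + \left(E + \left(-2 + 6 \left(- \frac{1}{3}\right)\right)\right) = 2 + \left(E - 4\right) = 2 + \left(-4 + E\right) = -2 + E$)
$\left(3 + M{\left(2 \right)}\right) \left(-5\right) - 94 G{\left(-10 \right)} = \left(3 + \left(-2 + 2\right)\right) \left(-5\right) - 94 = \left(3 + 0\right) \left(-5\right) - 94 = 3 \left(-5\right) - 94 = -15 - 94 = -109$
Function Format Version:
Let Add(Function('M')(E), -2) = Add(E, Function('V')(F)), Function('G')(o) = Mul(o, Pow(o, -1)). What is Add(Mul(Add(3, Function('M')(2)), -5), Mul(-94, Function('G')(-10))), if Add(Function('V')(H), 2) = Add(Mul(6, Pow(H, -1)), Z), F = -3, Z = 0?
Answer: -109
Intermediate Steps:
Function('V')(H) = Add(-2, Mul(6, Pow(H, -1))) (Function('V')(H) = Add(-2, Add(Mul(6, Pow(H, -1)), 0)) = Add(-2, Mul(6, Pow(H, -1))))
Function('G')(o) = 1
Function('M')(E) = Add(-2, E) (Function('M')(E) = Add(2, Add(E, Add(-2, Mul(6, Pow(-3, -1))))) = Add(2, Add(E, Add(-2, Mul(6, Rational(-1, 3))))) = Add(2, Add(E, Add(-2, -2))) = Add(2, Add(E, -4)) = Add(2, Add(-4, E)) = Add(-2, E))
Add(Mul(Add(3, Function('M')(2)), -5), Mul(-94, Function('G')(-10))) = Add(Mul(Add(3, Add(-2, 2)), -5), Mul(-94, 1)) = Add(Mul(Add(3, 0), -5), -94) = Add(Mul(3, -5), -94) = Add(-15, -94) = -109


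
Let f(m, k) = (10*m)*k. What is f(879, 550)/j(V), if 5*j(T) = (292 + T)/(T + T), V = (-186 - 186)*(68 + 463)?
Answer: 238742113500/4931 ≈ 4.8417e+7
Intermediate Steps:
V = -197532 (V = -372*531 = -197532)
j(T) = (292 + T)/(10*T) (j(T) = ((292 + T)/(T + T))/5 = ((292 + T)/((2*T)))/5 = ((292 + T)*(1/(2*T)))/5 = ((292 + T)/(2*T))/5 = (292 + T)/(10*T))
f(m, k) = 10*k*m
f(879, 550)/j(V) = (10*550*879)/(((⅒)*(292 - 197532)/(-197532))) = 4834500/(((⅒)*(-1/197532)*(-197240))) = 4834500/(4931/49383) = 4834500*(49383/4931) = 238742113500/4931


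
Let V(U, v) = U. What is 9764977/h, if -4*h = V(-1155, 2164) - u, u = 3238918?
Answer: 39059908/3240073 ≈ 12.055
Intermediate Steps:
h = 3240073/4 (h = -(-1155 - 1*3238918)/4 = -(-1155 - 3238918)/4 = -1/4*(-3240073) = 3240073/4 ≈ 8.1002e+5)
9764977/h = 9764977/(3240073/4) = 9764977*(4/3240073) = 39059908/3240073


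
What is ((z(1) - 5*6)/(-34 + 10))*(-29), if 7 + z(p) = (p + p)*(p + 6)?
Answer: -667/24 ≈ -27.792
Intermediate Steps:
z(p) = -7 + 2*p*(6 + p) (z(p) = -7 + (p + p)*(p + 6) = -7 + (2*p)*(6 + p) = -7 + 2*p*(6 + p))
((z(1) - 5*6)/(-34 + 10))*(-29) = (((-7 + 2*1**2 + 12*1) - 5*6)/(-34 + 10))*(-29) = (((-7 + 2*1 + 12) - 30)/(-24))*(-29) = (((-7 + 2 + 12) - 30)*(-1/24))*(-29) = ((7 - 30)*(-1/24))*(-29) = -23*(-1/24)*(-29) = (23/24)*(-29) = -667/24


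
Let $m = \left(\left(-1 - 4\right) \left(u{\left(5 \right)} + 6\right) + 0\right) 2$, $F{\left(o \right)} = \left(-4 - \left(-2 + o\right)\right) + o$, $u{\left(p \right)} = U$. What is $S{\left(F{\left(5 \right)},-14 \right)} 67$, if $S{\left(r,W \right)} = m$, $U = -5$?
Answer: $-670$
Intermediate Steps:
$u{\left(p \right)} = -5$
$F{\left(o \right)} = -2$ ($F{\left(o \right)} = \left(-2 - o\right) + o = -2$)
$m = -10$ ($m = \left(\left(-1 - 4\right) \left(-5 + 6\right) + 0\right) 2 = \left(\left(-5\right) 1 + 0\right) 2 = \left(-5 + 0\right) 2 = \left(-5\right) 2 = -10$)
$S{\left(r,W \right)} = -10$
$S{\left(F{\left(5 \right)},-14 \right)} 67 = \left(-10\right) 67 = -670$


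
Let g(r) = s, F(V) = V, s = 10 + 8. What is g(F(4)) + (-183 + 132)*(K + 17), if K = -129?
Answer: 5730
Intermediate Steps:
s = 18
g(r) = 18
g(F(4)) + (-183 + 132)*(K + 17) = 18 + (-183 + 132)*(-129 + 17) = 18 - 51*(-112) = 18 + 5712 = 5730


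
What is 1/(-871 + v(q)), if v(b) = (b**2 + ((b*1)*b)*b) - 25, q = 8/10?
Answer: -125/111856 ≈ -0.0011175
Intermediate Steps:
q = 4/5 (q = 8*(1/10) = 4/5 ≈ 0.80000)
v(b) = -25 + b**2 + b**3 (v(b) = (b**2 + (b*b)*b) - 25 = (b**2 + b**2*b) - 25 = (b**2 + b**3) - 25 = -25 + b**2 + b**3)
1/(-871 + v(q)) = 1/(-871 + (-25 + (4/5)**2 + (4/5)**3)) = 1/(-871 + (-25 + 16/25 + 64/125)) = 1/(-871 - 2981/125) = 1/(-111856/125) = -125/111856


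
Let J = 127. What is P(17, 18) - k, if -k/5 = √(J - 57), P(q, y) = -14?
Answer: -14 + 5*√70 ≈ 27.833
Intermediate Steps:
k = -5*√70 (k = -5*√(127 - 57) = -5*√70 ≈ -41.833)
P(17, 18) - k = -14 - (-5)*√70 = -14 + 5*√70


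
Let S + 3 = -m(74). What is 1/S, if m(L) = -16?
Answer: 1/13 ≈ 0.076923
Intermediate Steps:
S = 13 (S = -3 - 1*(-16) = -3 + 16 = 13)
1/S = 1/13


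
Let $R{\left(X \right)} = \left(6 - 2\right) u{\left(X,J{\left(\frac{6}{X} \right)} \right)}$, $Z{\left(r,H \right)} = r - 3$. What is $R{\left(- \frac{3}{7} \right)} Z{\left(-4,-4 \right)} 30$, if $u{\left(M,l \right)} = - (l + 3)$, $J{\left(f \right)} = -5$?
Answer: $-1680$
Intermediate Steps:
$u{\left(M,l \right)} = -3 - l$ ($u{\left(M,l \right)} = - (3 + l) = -3 - l$)
$Z{\left(r,H \right)} = -3 + r$
$R{\left(X \right)} = 8$ ($R{\left(X \right)} = \left(6 - 2\right) \left(-3 - -5\right) = 4 \left(-3 + 5\right) = 4 \cdot 2 = 8$)
$R{\left(- \frac{3}{7} \right)} Z{\left(-4,-4 \right)} 30 = 8 \left(-3 - 4\right) 30 = 8 \left(-7\right) 30 = \left(-56\right) 30 = -1680$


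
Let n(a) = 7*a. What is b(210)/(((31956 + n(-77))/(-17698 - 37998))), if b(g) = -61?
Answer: 3397456/31417 ≈ 108.14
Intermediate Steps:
b(210)/(((31956 + n(-77))/(-17698 - 37998))) = -61*(-17698 - 37998)/(31956 + 7*(-77)) = -61*(-55696/(31956 - 539)) = -61/(31417*(-1/55696)) = -61/(-31417/55696) = -61*(-55696/31417) = 3397456/31417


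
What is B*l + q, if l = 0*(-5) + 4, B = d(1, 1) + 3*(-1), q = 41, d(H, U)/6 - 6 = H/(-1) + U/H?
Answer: 173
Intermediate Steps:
d(H, U) = 36 - 6*H + 6*U/H (d(H, U) = 36 + 6*(H/(-1) + U/H) = 36 + 6*(H*(-1) + U/H) = 36 + 6*(-H + U/H) = 36 + (-6*H + 6*U/H) = 36 - 6*H + 6*U/H)
B = 33 (B = (36 - 6*1 + 6*1/1) + 3*(-1) = (36 - 6 + 6*1*1) - 3 = (36 - 6 + 6) - 3 = 36 - 3 = 33)
l = 4 (l = 0 + 4 = 4)
B*l + q = 33*4 + 41 = 132 + 41 = 173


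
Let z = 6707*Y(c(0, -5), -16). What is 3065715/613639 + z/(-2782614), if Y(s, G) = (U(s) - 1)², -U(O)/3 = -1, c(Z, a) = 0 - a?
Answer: 4257119385959/853760236173 ≈ 4.9863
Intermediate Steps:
c(Z, a) = -a
U(O) = 3 (U(O) = -3*(-1) = 3)
Y(s, G) = 4 (Y(s, G) = (3 - 1)² = 2² = 4)
z = 26828 (z = 6707*4 = 26828)
3065715/613639 + z/(-2782614) = 3065715/613639 + 26828/(-2782614) = 3065715*(1/613639) + 26828*(-1/2782614) = 3065715/613639 - 13414/1391307 = 4257119385959/853760236173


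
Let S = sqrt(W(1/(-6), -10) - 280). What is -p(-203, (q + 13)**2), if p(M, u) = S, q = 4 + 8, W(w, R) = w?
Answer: -41*I*sqrt(6)/6 ≈ -16.738*I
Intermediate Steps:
q = 12
S = 41*I*sqrt(6)/6 (S = sqrt(1/(-6) - 280) = sqrt(-1/6 - 280) = sqrt(-1681/6) = 41*I*sqrt(6)/6 ≈ 16.738*I)
p(M, u) = 41*I*sqrt(6)/6
-p(-203, (q + 13)**2) = -41*I*sqrt(6)/6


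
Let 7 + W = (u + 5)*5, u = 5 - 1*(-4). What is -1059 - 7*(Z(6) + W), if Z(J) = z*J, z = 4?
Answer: -1668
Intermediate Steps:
u = 9 (u = 5 + 4 = 9)
W = 63 (W = -7 + (9 + 5)*5 = -7 + 14*5 = -7 + 70 = 63)
Z(J) = 4*J
-1059 - 7*(Z(6) + W) = -1059 - 7*(4*6 + 63) = -1059 - 7*(24 + 63) = -1059 - 7*87 = -1059 - 1*609 = -1059 - 609 = -1668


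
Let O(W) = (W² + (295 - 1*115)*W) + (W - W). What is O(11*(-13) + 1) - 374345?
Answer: -379741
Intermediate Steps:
O(W) = W² + 180*W (O(W) = (W² + (295 - 115)*W) + 0 = (W² + 180*W) + 0 = W² + 180*W)
O(11*(-13) + 1) - 374345 = (11*(-13) + 1)*(180 + (11*(-13) + 1)) - 374345 = (-143 + 1)*(180 + (-143 + 1)) - 374345 = -142*(180 - 142) - 374345 = -142*38 - 374345 = -5396 - 374345 = -379741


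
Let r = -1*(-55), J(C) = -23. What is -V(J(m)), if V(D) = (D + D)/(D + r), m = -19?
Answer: 23/16 ≈ 1.4375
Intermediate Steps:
r = 55
V(D) = 2*D/(55 + D) (V(D) = (D + D)/(D + 55) = (2*D)/(55 + D) = 2*D/(55 + D))
-V(J(m)) = -2*(-23)/(55 - 23) = -2*(-23)/32 = -1*(-23/16) = 23/16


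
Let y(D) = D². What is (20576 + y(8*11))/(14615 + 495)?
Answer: 2832/1511 ≈ 1.8743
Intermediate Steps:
(20576 + y(8*11))/(14615 + 495) = (20576 + (8*11)²)/(14615 + 495) = (20576 + 88²)/15110 = (20576 + 7744)*(1/15110) = 28320*(1/15110) = 2832/1511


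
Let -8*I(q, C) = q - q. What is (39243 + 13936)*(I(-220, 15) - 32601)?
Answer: -1733688579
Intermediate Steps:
I(q, C) = 0 (I(q, C) = -(q - q)/8 = -⅛*0 = 0)
(39243 + 13936)*(I(-220, 15) - 32601) = (39243 + 13936)*(0 - 32601) = 53179*(-32601) = -1733688579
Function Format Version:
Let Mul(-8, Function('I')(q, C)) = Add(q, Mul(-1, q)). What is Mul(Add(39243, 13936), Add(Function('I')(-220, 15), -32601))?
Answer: -1733688579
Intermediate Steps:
Function('I')(q, C) = 0 (Function('I')(q, C) = Mul(Rational(-1, 8), Add(q, Mul(-1, q))) = Mul(Rational(-1, 8), 0) = 0)
Mul(Add(39243, 13936), Add(Function('I')(-220, 15), -32601)) = Mul(Add(39243, 13936), Add(0, -32601)) = Mul(53179, -32601) = -1733688579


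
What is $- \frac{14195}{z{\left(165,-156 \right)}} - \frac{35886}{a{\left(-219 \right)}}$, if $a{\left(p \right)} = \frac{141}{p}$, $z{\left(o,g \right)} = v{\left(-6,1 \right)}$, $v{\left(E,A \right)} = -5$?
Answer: $\frac{2753111}{47} \approx 58577.0$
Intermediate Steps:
$z{\left(o,g \right)} = -5$
$- \frac{14195}{z{\left(165,-156 \right)}} - \frac{35886}{a{\left(-219 \right)}} = - \frac{14195}{-5} - \frac{35886}{141 \frac{1}{-219}} = \left(-14195\right) \left(- \frac{1}{5}\right) - \frac{35886}{141 \left(- \frac{1}{219}\right)} = 2839 - \frac{35886}{- \frac{47}{73}} = 2839 - - \frac{2619678}{47} = 2839 + \frac{2619678}{47} = \frac{2753111}{47}$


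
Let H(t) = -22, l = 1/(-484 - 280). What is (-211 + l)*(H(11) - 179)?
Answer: 32402205/764 ≈ 42411.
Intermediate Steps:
l = -1/764 (l = 1/(-764) = -1/764 ≈ -0.0013089)
(-211 + l)*(H(11) - 179) = (-211 - 1/764)*(-22 - 179) = -161205/764*(-201) = 32402205/764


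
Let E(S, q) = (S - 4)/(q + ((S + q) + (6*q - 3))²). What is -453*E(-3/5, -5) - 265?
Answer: -9785765/37124 ≈ -263.60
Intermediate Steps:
E(S, q) = (-4 + S)/(q + (-3 + S + 7*q)²) (E(S, q) = (-4 + S)/(q + ((S + q) + (-3 + 6*q))²) = (-4 + S)/(q + (-3 + S + 7*q)²))
-453*E(-3/5, -5) - 265 = -453*(-4 - 3/5)/(-5 + (-3 - 3/5 + 7*(-5))²) - 265 = -453*(-4 - 3*⅕)/(-5 + (-3 - 3*⅕ - 35)²) - 265 = -453*(-4 - ⅗)/(-5 + (-3 - ⅗ - 35)²) - 265 = -453*(-23)/((-5 + (-193/5)²)*5) - 265 = -453*(-23)/((-5 + 37249/25)*5) - 265 = -453*(-23)/(37124/25*5) - 265 = -11325*(-23)/(37124*5) - 265 = -453*(-115/37124) - 265 = 52095/37124 - 265 = -9785765/37124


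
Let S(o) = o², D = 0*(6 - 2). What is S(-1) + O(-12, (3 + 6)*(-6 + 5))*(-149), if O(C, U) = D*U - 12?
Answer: 1789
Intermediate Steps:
D = 0 (D = 0*4 = 0)
O(C, U) = -12 (O(C, U) = 0*U - 12 = 0 - 12 = -12)
S(-1) + O(-12, (3 + 6)*(-6 + 5))*(-149) = (-1)² - 12*(-149) = 1 + 1788 = 1789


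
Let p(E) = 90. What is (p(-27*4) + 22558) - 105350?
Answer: -82702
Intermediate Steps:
(p(-27*4) + 22558) - 105350 = (90 + 22558) - 105350 = 22648 - 105350 = -82702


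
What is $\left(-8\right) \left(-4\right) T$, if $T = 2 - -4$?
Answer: $192$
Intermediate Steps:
$T = 6$ ($T = 2 + 4 = 6$)
$\left(-8\right) \left(-4\right) T = \left(-8\right) \left(-4\right) 6 = 32 \cdot 6 = 192$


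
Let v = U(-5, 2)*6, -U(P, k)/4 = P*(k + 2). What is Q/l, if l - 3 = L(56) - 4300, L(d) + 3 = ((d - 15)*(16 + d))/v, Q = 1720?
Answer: -34400/85877 ≈ -0.40057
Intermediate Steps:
U(P, k) = -4*P*(2 + k) (U(P, k) = -4*P*(k + 2) = -4*P*(2 + k))
v = 480 (v = -4*(-5)*(2 + 2)*6 = -4*(-5)*4*6 = 80*6 = 480)
L(d) = -3 + (-15 + d)*(16 + d)/480 (L(d) = -3 + ((d - 15)*(16 + d))/480 = -3 + ((-15 + d)*(16 + d))*(1/480) = -3 + (-15 + d)*(16 + d)/480)
l = -85877/20 (l = 3 + ((-7/2 + (1/480)*56 + (1/480)*56²) - 4300) = 3 + ((-7/2 + 7/60 + (1/480)*3136) - 4300) = 3 + ((-7/2 + 7/60 + 98/15) - 4300) = 3 + (63/20 - 4300) = 3 - 85937/20 = -85877/20 ≈ -4293.9)
Q/l = 1720/(-85877/20) = 1720*(-20/85877) = -34400/85877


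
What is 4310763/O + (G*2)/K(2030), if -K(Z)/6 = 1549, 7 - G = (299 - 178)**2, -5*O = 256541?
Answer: -32135452437/397382009 ≈ -80.868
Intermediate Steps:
O = -256541/5 (O = -1/5*256541 = -256541/5 ≈ -51308.)
G = -14634 (G = 7 - (299 - 178)**2 = 7 - 1*121**2 = 7 - 1*14641 = 7 - 14641 = -14634)
K(Z) = -9294 (K(Z) = -6*1549 = -9294)
4310763/O + (G*2)/K(2030) = 4310763/(-256541/5) - 14634*2/(-9294) = 4310763*(-5/256541) - 29268*(-1/9294) = -21553815/256541 + 4878/1549 = -32135452437/397382009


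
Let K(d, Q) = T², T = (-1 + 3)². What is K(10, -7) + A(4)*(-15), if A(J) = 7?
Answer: -89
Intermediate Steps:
T = 4 (T = 2² = 4)
K(d, Q) = 16 (K(d, Q) = 4² = 16)
K(10, -7) + A(4)*(-15) = 16 + 7*(-15) = 16 - 105 = -89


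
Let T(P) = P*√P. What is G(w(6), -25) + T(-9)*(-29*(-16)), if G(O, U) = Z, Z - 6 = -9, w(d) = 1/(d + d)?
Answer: -3 - 12528*I ≈ -3.0 - 12528.0*I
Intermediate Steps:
w(d) = 1/(2*d)
Z = -3 (Z = 6 - 9 = -3)
G(O, U) = -3
T(P) = P^(3/2)
G(w(6), -25) + T(-9)*(-29*(-16)) = -3 + (-9)^(3/2)*(-29*(-16)) = -3 - 27*I*464 = -3 - 12528*I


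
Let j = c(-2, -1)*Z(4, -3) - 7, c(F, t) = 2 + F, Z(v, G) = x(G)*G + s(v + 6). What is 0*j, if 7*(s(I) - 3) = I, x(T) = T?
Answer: 0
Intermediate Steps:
s(I) = 3 + I/7
Z(v, G) = 27/7 + G**2 + v/7 (Z(v, G) = G*G + (3 + (v + 6)/7) = G**2 + (3 + (6 + v)/7) = G**2 + (3 + (6/7 + v/7)) = G**2 + (27/7 + v/7) = 27/7 + G**2 + v/7)
j = -7 (j = (2 - 2)*(27/7 + (-3)**2 + (1/7)*4) - 7 = 0*(27/7 + 9 + 4/7) - 7 = 0*(94/7) - 7 = 0 - 7 = -7)
0*j = 0*(-7) = 0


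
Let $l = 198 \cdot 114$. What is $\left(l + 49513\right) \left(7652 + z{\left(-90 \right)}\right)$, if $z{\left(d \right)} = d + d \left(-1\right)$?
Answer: $551594420$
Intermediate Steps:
$l = 22572$
$z{\left(d \right)} = 0$ ($z{\left(d \right)} = d - d = 0$)
$\left(l + 49513\right) \left(7652 + z{\left(-90 \right)}\right) = \left(22572 + 49513\right) \left(7652 + 0\right) = 72085 \cdot 7652 = 551594420$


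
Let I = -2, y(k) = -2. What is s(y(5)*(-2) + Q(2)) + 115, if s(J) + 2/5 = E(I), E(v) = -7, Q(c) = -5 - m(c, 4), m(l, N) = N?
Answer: 538/5 ≈ 107.60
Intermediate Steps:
Q(c) = -9 (Q(c) = -5 - 1*4 = -5 - 4 = -9)
s(J) = -37/5 (s(J) = -⅖ - 7 = -37/5)
s(y(5)*(-2) + Q(2)) + 115 = -37/5 + 115 = 538/5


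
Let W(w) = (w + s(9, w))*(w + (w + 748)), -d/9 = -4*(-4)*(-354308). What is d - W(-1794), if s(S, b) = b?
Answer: 40830432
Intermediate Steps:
d = 51020352 (d = -9*(-4*(-4))*(-354308) = -144*(-354308) = -9*(-5668928) = 51020352)
W(w) = 2*w*(748 + 2*w) (W(w) = (w + w)*(w + (w + 748)) = (2*w)*(w + (748 + w)) = (2*w)*(748 + 2*w) = 2*w*(748 + 2*w))
d - W(-1794) = 51020352 - 4*(-1794)*(374 - 1794) = 51020352 - 4*(-1794)*(-1420) = 51020352 - 1*10189920 = 51020352 - 10189920 = 40830432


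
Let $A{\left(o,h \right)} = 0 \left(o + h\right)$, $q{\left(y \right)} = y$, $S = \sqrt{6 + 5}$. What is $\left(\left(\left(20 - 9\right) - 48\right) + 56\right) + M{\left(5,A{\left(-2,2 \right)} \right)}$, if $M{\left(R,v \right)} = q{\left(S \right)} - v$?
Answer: $19 + \sqrt{11} \approx 22.317$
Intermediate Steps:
$S = \sqrt{11} \approx 3.3166$
$A{\left(o,h \right)} = 0$ ($A{\left(o,h \right)} = 0 \left(h + o\right) = 0$)
$M{\left(R,v \right)} = \sqrt{11} - v$
$\left(\left(\left(20 - 9\right) - 48\right) + 56\right) + M{\left(5,A{\left(-2,2 \right)} \right)} = \left(\left(\left(20 - 9\right) - 48\right) + 56\right) + \left(\sqrt{11} - 0\right) = \left(\left(11 - 48\right) + 56\right) + \left(\sqrt{11} + 0\right) = \left(-37 + 56\right) + \sqrt{11} = 19 + \sqrt{11}$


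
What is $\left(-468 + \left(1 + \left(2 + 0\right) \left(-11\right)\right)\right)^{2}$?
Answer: $239121$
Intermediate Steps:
$\left(-468 + \left(1 + \left(2 + 0\right) \left(-11\right)\right)\right)^{2} = \left(-468 + \left(1 + 2 \left(-11\right)\right)\right)^{2} = \left(-468 + \left(1 - 22\right)\right)^{2} = \left(-468 - 21\right)^{2} = \left(-489\right)^{2} = 239121$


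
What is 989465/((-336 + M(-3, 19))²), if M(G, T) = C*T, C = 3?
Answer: 989465/77841 ≈ 12.711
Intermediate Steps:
M(G, T) = 3*T
989465/((-336 + M(-3, 19))²) = 989465/((-336 + 3*19)²) = 989465/((-336 + 57)²) = 989465/((-279)²) = 989465/77841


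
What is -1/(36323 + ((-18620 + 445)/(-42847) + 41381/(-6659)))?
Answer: -285318173/10361959973497 ≈ -2.7535e-5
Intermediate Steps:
-1/(36323 + ((-18620 + 445)/(-42847) + 41381/(-6659))) = -1/(36323 + (-18175*(-1/42847) + 41381*(-1/6659))) = -1/(36323 + (18175/42847 - 41381/6659)) = -1/(36323 - 1652024382/285318173) = -1/10361959973497/285318173 = -1*285318173/10361959973497 = -285318173/10361959973497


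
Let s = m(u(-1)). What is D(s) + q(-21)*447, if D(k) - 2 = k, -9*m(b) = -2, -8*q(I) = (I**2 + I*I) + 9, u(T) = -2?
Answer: -3584333/72 ≈ -49782.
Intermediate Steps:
q(I) = -9/8 - I**2/4 (q(I) = -((I**2 + I*I) + 9)/8 = -((I**2 + I**2) + 9)/8 = -(2*I**2 + 9)/8 = -(9 + 2*I**2)/8 = -9/8 - I**2/4)
m(b) = 2/9 (m(b) = -1/9*(-2) = 2/9)
s = 2/9 ≈ 0.22222
D(k) = 2 + k
D(s) + q(-21)*447 = (2 + 2/9) + (-9/8 - 1/4*(-21)**2)*447 = 20/9 + (-9/8 - 1/4*441)*447 = 20/9 + (-9/8 - 441/4)*447 = 20/9 - 891/8*447 = 20/9 - 398277/8 = -3584333/72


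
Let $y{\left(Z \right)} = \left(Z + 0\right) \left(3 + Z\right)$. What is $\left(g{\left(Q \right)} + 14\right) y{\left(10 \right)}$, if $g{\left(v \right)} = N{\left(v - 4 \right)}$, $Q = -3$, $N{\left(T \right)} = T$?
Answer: $910$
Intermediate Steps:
$g{\left(v \right)} = -4 + v$ ($g{\left(v \right)} = v - 4 = -4 + v$)
$y{\left(Z \right)} = Z \left(3 + Z\right)$
$\left(g{\left(Q \right)} + 14\right) y{\left(10 \right)} = \left(\left(-4 - 3\right) + 14\right) 10 \left(3 + 10\right) = \left(-7 + 14\right) 10 \cdot 13 = 7 \cdot 130 = 910$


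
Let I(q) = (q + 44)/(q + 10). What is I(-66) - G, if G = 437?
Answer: -12225/28 ≈ -436.61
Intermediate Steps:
I(q) = (44 + q)/(10 + q)
I(-66) - G = (44 - 66)/(10 - 66) - 1*437 = -22/(-56) - 437 = -1/56*(-22) - 437 = 11/28 - 437 = -12225/28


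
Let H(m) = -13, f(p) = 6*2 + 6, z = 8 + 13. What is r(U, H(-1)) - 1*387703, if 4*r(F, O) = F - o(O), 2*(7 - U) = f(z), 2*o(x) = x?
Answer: -3101615/8 ≈ -3.8770e+5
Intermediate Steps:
z = 21
f(p) = 18 (f(p) = 12 + 6 = 18)
o(x) = x/2
U = -2 (U = 7 - ½*18 = 7 - 9 = -2)
r(F, O) = -O/8 + F/4 (r(F, O) = (F - O/2)/4 = -O/8 + F/4)
r(U, H(-1)) - 1*387703 = (-⅛*(-13) + (¼)*(-2)) - 1*387703 = (13/8 - ½) - 387703 = 9/8 - 387703 = -3101615/8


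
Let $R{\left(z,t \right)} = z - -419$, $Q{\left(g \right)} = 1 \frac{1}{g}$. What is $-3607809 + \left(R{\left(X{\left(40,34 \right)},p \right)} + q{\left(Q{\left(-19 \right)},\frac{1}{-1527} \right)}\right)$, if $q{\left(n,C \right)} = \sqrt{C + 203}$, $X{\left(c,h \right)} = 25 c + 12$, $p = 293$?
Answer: $-3606378 + \frac{2 \sqrt{118334865}}{1527} \approx -3.6064 \cdot 10^{6}$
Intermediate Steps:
$Q{\left(g \right)} = \frac{1}{g}$
$X{\left(c,h \right)} = 12 + 25 c$
$q{\left(n,C \right)} = \sqrt{203 + C}$
$R{\left(z,t \right)} = 419 + z$ ($R{\left(z,t \right)} = z + 419 = 419 + z$)
$-3607809 + \left(R{\left(X{\left(40,34 \right)},p \right)} + q{\left(Q{\left(-19 \right)},\frac{1}{-1527} \right)}\right) = -3607809 + \left(\left(419 + \left(12 + 25 \cdot 40\right)\right) + \sqrt{203 + \frac{1}{-1527}}\right) = -3607809 + \left(\left(419 + \left(12 + 1000\right)\right) + \sqrt{203 - \frac{1}{1527}}\right) = -3607809 + \left(\left(419 + 1012\right) + \sqrt{\frac{309980}{1527}}\right) = -3607809 + \left(1431 + \frac{2 \sqrt{118334865}}{1527}\right) = -3606378 + \frac{2 \sqrt{118334865}}{1527}$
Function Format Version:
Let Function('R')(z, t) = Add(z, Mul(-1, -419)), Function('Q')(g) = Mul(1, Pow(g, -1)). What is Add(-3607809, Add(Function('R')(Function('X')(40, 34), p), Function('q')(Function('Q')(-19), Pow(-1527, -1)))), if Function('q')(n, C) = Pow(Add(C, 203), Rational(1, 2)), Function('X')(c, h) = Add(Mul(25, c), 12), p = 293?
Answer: Add(-3606378, Mul(Rational(2, 1527), Pow(118334865, Rational(1, 2)))) ≈ -3.6064e+6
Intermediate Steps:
Function('Q')(g) = Pow(g, -1)
Function('X')(c, h) = Add(12, Mul(25, c))
Function('q')(n, C) = Pow(Add(203, C), Rational(1, 2))
Function('R')(z, t) = Add(419, z) (Function('R')(z, t) = Add(z, 419) = Add(419, z))
Add(-3607809, Add(Function('R')(Function('X')(40, 34), p), Function('q')(Function('Q')(-19), Pow(-1527, -1)))) = Add(-3607809, Add(Add(419, Add(12, Mul(25, 40))), Pow(Add(203, Pow(-1527, -1)), Rational(1, 2)))) = Add(-3607809, Add(Add(419, Add(12, 1000)), Pow(Add(203, Rational(-1, 1527)), Rational(1, 2)))) = Add(-3607809, Add(Add(419, 1012), Pow(Rational(309980, 1527), Rational(1, 2)))) = Add(-3607809, Add(1431, Mul(Rational(2, 1527), Pow(118334865, Rational(1, 2))))) = Add(-3606378, Mul(Rational(2, 1527), Pow(118334865, Rational(1, 2))))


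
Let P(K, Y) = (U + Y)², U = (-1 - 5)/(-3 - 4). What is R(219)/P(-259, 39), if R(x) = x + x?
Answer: 7154/25947 ≈ 0.27572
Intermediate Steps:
R(x) = 2*x
U = 6/7 (U = -6/(-7) = -6*(-⅐) = 6/7 ≈ 0.85714)
P(K, Y) = (6/7 + Y)²
R(219)/P(-259, 39) = (2*219)/(((6 + 7*39)²/49)) = 438/(((6 + 273)²/49)) = 438/(((1/49)*279²)) = 438/(((1/49)*77841)) = 438/(77841/49) = 438*(49/77841) = 7154/25947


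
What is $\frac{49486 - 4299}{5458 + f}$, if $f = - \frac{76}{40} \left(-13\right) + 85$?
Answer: $\frac{451870}{55677} \approx 8.1159$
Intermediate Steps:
$f = \frac{1097}{10}$ ($f = \left(-76\right) \frac{1}{40} \left(-13\right) + 85 = \left(- \frac{19}{10}\right) \left(-13\right) + 85 = \frac{247}{10} + 85 = \frac{1097}{10} \approx 109.7$)
$\frac{49486 - 4299}{5458 + f} = \frac{49486 - 4299}{5458 + \frac{1097}{10}} = \frac{45187}{\frac{55677}{10}} = 45187 \cdot \frac{10}{55677} = \frac{451870}{55677}$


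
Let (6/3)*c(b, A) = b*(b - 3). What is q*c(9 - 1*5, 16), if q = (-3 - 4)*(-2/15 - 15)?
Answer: 3178/15 ≈ 211.87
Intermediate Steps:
c(b, A) = b*(-3 + b)/2 (c(b, A) = (b*(b - 3))/2 = (b*(-3 + b))/2 = b*(-3 + b)/2)
q = 1589/15 (q = -7*(-2*1/15 - 15) = -7*(-2/15 - 15) = -7*(-227/15) = 1589/15 ≈ 105.93)
q*c(9 - 1*5, 16) = 1589*((9 - 1*5)*(-3 + (9 - 1*5))/2)/15 = 1589*((9 - 5)*(-3 + (9 - 5))/2)/15 = 1589*((½)*4*(-3 + 4))/15 = 1589*((½)*4*1)/15 = (1589/15)*2 = 3178/15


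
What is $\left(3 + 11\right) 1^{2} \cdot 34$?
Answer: $476$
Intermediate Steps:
$\left(3 + 11\right) 1^{2} \cdot 34 = 14 \cdot 1 \cdot 34 = 14 \cdot 34 = 476$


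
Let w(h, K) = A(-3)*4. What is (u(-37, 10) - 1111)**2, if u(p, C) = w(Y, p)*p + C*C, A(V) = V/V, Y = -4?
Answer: 1343281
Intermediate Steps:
A(V) = 1
w(h, K) = 4 (w(h, K) = 1*4 = 4)
u(p, C) = C**2 + 4*p (u(p, C) = 4*p + C*C = 4*p + C**2 = C**2 + 4*p)
(u(-37, 10) - 1111)**2 = ((10**2 + 4*(-37)) - 1111)**2 = ((100 - 148) - 1111)**2 = (-48 - 1111)**2 = (-1159)**2 = 1343281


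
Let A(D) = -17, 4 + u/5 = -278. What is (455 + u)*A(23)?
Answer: 16235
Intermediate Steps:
u = -1410 (u = -20 + 5*(-278) = -20 - 1390 = -1410)
(455 + u)*A(23) = (455 - 1410)*(-17) = -955*(-17) = 16235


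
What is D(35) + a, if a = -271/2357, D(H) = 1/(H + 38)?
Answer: -17426/172061 ≈ -0.10128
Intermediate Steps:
D(H) = 1/(38 + H)
a = -271/2357 (a = -271*1/2357 = -271/2357 ≈ -0.11498)
D(35) + a = 1/(38 + 35) - 271/2357 = 1/73 - 271/2357 = -17426/172061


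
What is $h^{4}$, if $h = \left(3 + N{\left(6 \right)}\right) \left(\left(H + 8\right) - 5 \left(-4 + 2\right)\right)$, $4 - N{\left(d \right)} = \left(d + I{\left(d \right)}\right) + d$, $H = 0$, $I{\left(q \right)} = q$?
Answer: $1536953616$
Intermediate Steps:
$N{\left(d \right)} = 4 - 3 d$ ($N{\left(d \right)} = 4 - \left(\left(d + d\right) + d\right) = 4 - \left(2 d + d\right) = 4 - 3 d$)
$h = -198$ ($h = \left(3 + \left(4 - 18\right)\right) \left(\left(0 + 8\right) - 5 \left(-4 + 2\right)\right) = \left(3 + \left(4 - 18\right)\right) \left(8 - -10\right) = \left(3 - 14\right) \left(8 + 10\right) = \left(-11\right) 18 = -198$)
$h^{4} = \left(-198\right)^{4} = 1536953616$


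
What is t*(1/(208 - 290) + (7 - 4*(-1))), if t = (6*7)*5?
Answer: 94605/41 ≈ 2307.4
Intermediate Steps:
t = 210 (t = 42*5 = 210)
t*(1/(208 - 290) + (7 - 4*(-1))) = 210*(1/(208 - 290) + (7 - 4*(-1))) = 210*(1/(-82) + (7 + 4)) = 210*(-1/82 + 11) = 210*(901/82) = 94605/41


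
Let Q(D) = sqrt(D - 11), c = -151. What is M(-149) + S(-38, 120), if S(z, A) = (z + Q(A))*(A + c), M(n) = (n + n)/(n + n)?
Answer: 1179 - 31*sqrt(109) ≈ 855.35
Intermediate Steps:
Q(D) = sqrt(-11 + D)
M(n) = 1 (M(n) = (2*n)/((2*n)) = (2*n)*(1/(2*n)) = 1)
S(z, A) = (-151 + A)*(z + sqrt(-11 + A)) (S(z, A) = (z + sqrt(-11 + A))*(A - 151) = (z + sqrt(-11 + A))*(-151 + A) = (-151 + A)*(z + sqrt(-11 + A)))
M(-149) + S(-38, 120) = 1 + (-151*(-38) - 151*sqrt(-11 + 120) + 120*(-38) + 120*sqrt(-11 + 120)) = 1 + (5738 - 151*sqrt(109) - 4560 + 120*sqrt(109)) = 1 + (1178 - 31*sqrt(109)) = 1179 - 31*sqrt(109)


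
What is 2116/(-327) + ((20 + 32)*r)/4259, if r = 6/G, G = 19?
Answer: -171126812/26461167 ≈ -6.4671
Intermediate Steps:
r = 6/19 ≈ 0.31579
2116/(-327) + ((20 + 32)*r)/4259 = 2116/(-327) + ((20 + 32)*(6/19))/4259 = 2116*(-1/327) + (52*(6/19))*(1/4259) = -2116/327 + (312/19)*(1/4259) = -2116/327 + 312/80921 = -171126812/26461167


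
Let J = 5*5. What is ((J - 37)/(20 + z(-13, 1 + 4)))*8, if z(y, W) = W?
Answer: -96/25 ≈ -3.8400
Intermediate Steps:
J = 25
((J - 37)/(20 + z(-13, 1 + 4)))*8 = ((25 - 37)/(20 + (1 + 4)))*8 = -12/(20 + 5)*8 = -12/25*8 = -96/25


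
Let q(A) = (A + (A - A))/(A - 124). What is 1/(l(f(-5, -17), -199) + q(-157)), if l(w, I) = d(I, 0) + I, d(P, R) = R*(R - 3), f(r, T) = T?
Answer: -281/55762 ≈ -0.0050393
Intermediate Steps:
d(P, R) = R*(-3 + R)
q(A) = A/(-124 + A) (q(A) = (A + 0)/(-124 + A) = A/(-124 + A))
l(w, I) = I (l(w, I) = 0*(-3 + 0) + I = 0*(-3) + I = 0 + I = I)
1/(l(f(-5, -17), -199) + q(-157)) = 1/(-199 - 157/(-124 - 157)) = 1/(-199 - 157/(-281)) = 1/(-199 - 157*(-1/281)) = 1/(-199 + 157/281) = 1/(-55762/281) = -281/55762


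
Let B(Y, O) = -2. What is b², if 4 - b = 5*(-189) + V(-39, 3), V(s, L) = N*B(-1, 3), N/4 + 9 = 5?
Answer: 840889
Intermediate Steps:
N = -16 (N = -36 + 4*5 = -36 + 20 = -16)
V(s, L) = 32 (V(s, L) = -16*(-2) = 32)
b = 917 (b = 4 - (5*(-189) + 32) = 4 - (-945 + 32) = 4 - 1*(-913) = 4 + 913 = 917)
b² = 917² = 840889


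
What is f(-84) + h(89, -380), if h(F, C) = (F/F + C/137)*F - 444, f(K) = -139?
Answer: -101498/137 ≈ -740.86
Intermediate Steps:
h(F, C) = -444 + F*(1 + C/137) (h(F, C) = (1 + C*(1/137))*F - 444 = (1 + C/137)*F - 444 = F*(1 + C/137) - 444 = -444 + F*(1 + C/137))
f(-84) + h(89, -380) = -139 + (-444 + 89 + (1/137)*(-380)*89) = -139 + (-444 + 89 - 33820/137) = -139 - 82455/137 = -101498/137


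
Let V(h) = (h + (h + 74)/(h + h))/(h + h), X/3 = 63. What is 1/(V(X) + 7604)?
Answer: 142884/1086561641 ≈ 0.00013150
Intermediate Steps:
X = 189 (X = 3*63 = 189)
V(h) = (h + (74 + h)/(2*h))/(2*h) (V(h) = (h + (74 + h)/((2*h)))/((2*h)) = (h + (74 + h)*(1/(2*h)))*(1/(2*h)) = (h + (74 + h)/(2*h))*(1/(2*h)) = (h + (74 + h)/(2*h))/(2*h))
1/(V(X) + 7604) = 1/((1/4)*(74 + 189 + 2*189**2)/189**2 + 7604) = 1/((1/4)*(1/35721)*(74 + 189 + 2*35721) + 7604) = 1/((1/4)*(1/35721)*(74 + 189 + 71442) + 7604) = 1/((1/4)*(1/35721)*71705 + 7604) = 1/(71705/142884 + 7604) = 1/(1086561641/142884) = 142884/1086561641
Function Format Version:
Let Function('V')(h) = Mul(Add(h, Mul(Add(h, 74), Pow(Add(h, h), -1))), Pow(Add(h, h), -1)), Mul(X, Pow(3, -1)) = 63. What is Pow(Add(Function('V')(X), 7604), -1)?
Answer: Rational(142884, 1086561641) ≈ 0.00013150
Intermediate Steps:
X = 189 (X = Mul(3, 63) = 189)
Function('V')(h) = Mul(Rational(1, 2), Pow(h, -1), Add(h, Mul(Rational(1, 2), Pow(h, -1), Add(74, h)))) (Function('V')(h) = Mul(Add(h, Mul(Add(74, h), Pow(Mul(2, h), -1))), Pow(Mul(2, h), -1)) = Mul(Add(h, Mul(Add(74, h), Mul(Rational(1, 2), Pow(h, -1)))), Mul(Rational(1, 2), Pow(h, -1))) = Mul(Add(h, Mul(Rational(1, 2), Pow(h, -1), Add(74, h))), Mul(Rational(1, 2), Pow(h, -1))) = Mul(Rational(1, 2), Pow(h, -1), Add(h, Mul(Rational(1, 2), Pow(h, -1), Add(74, h)))))
Pow(Add(Function('V')(X), 7604), -1) = Pow(Add(Mul(Rational(1, 4), Pow(189, -2), Add(74, 189, Mul(2, Pow(189, 2)))), 7604), -1) = Pow(Add(Mul(Rational(1, 4), Rational(1, 35721), Add(74, 189, Mul(2, 35721))), 7604), -1) = Pow(Add(Mul(Rational(1, 4), Rational(1, 35721), Add(74, 189, 71442)), 7604), -1) = Pow(Add(Mul(Rational(1, 4), Rational(1, 35721), 71705), 7604), -1) = Pow(Add(Rational(71705, 142884), 7604), -1) = Pow(Rational(1086561641, 142884), -1) = Rational(142884, 1086561641)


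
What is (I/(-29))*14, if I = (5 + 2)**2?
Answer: -686/29 ≈ -23.655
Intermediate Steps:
I = 49 (I = 7**2 = 49)
(I/(-29))*14 = (49/(-29))*14 = (49*(-1/29))*14 = -49/29*14 = -686/29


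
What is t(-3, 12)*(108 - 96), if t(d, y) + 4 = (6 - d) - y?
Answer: -84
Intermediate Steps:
t(d, y) = 2 - d - y (t(d, y) = -4 + ((6 - d) - y) = -4 + (6 - d - y) = 2 - d - y)
t(-3, 12)*(108 - 96) = (2 - 1*(-3) - 1*12)*(108 - 96) = (2 + 3 - 12)*12 = -7*12 = -84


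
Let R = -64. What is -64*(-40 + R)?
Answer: 6656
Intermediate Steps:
-64*(-40 + R) = -64*(-40 - 64) = -64*(-104) = 6656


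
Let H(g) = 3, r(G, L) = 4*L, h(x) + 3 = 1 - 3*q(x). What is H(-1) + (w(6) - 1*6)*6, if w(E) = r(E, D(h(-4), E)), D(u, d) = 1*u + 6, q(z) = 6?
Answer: -369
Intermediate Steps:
h(x) = -20 (h(x) = -3 + (1 - 3*6) = -3 + (1 - 18) = -3 - 17 = -20)
D(u, d) = 6 + u (D(u, d) = u + 6 = 6 + u)
w(E) = -56 (w(E) = 4*(6 - 20) = 4*(-14) = -56)
H(-1) + (w(6) - 1*6)*6 = 3 + (-56 - 1*6)*6 = 3 + (-56 - 6)*6 = 3 - 62*6 = 3 - 372 = -369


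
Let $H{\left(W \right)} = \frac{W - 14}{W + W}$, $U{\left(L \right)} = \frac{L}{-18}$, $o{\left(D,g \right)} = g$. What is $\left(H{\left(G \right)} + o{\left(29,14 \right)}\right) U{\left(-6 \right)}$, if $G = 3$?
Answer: $\frac{73}{18} \approx 4.0556$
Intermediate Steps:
$U{\left(L \right)} = - \frac{L}{18}$ ($U{\left(L \right)} = L \left(- \frac{1}{18}\right) = - \frac{L}{18}$)
$H{\left(W \right)} = \frac{-14 + W}{2 W}$
$\left(H{\left(G \right)} + o{\left(29,14 \right)}\right) U{\left(-6 \right)} = \left(\frac{-14 + 3}{2 \cdot 3} + 14\right) \left(\left(- \frac{1}{18}\right) \left(-6\right)\right) = \left(\frac{1}{2} \cdot \frac{1}{3} \left(-11\right) + 14\right) \frac{1}{3} = \left(- \frac{11}{6} + 14\right) \frac{1}{3} = \frac{73}{6} \cdot \frac{1}{3} = \frac{73}{18}$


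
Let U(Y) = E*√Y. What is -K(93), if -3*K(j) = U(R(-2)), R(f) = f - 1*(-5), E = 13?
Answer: 13*√3/3 ≈ 7.5056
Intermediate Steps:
R(f) = 5 + f (R(f) = f + 5 = 5 + f)
U(Y) = 13*√Y
K(j) = -13*√3/3 (K(j) = -13*√(5 - 2)/3 = -13*√3/3)
-K(93) = -(-13)*√3/3 = 13*√3/3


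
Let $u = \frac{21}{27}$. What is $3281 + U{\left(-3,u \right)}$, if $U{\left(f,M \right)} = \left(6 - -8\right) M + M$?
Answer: $\frac{9878}{3} \approx 3292.7$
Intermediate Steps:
$u = \frac{7}{9}$ ($u = 21 \cdot \frac{1}{27} = \frac{7}{9} \approx 0.77778$)
$U{\left(f,M \right)} = 15 M$ ($U{\left(f,M \right)} = \left(6 + 8\right) M + M = 14 M + M = 15 M$)
$3281 + U{\left(-3,u \right)} = 3281 + 15 \cdot \frac{7}{9} = 3281 + \frac{35}{3} = \frac{9878}{3}$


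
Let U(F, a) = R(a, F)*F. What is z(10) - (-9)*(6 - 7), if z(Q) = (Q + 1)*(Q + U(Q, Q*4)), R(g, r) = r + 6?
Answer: 1861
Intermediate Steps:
R(g, r) = 6 + r
U(F, a) = F*(6 + F) (U(F, a) = (6 + F)*F = F*(6 + F))
z(Q) = (1 + Q)*(Q + Q*(6 + Q)) (z(Q) = (Q + 1)*(Q + Q*(6 + Q)) = (1 + Q)*(Q + Q*(6 + Q)))
z(10) - (-9)*(6 - 7) = 10*(7 + 10**2 + 8*10) - (-9)*(6 - 7) = 10*(7 + 100 + 80) - (-9)*(-1) = 10*187 - 1*9 = 1870 - 9 = 1861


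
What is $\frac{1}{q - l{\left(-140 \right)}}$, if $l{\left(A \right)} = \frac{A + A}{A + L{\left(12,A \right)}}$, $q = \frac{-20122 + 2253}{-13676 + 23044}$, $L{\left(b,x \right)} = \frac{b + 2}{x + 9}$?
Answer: $- \frac{12281448}{47970419} \approx -0.25602$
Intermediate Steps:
$L{\left(b,x \right)} = \frac{2 + b}{9 + x}$
$q = - \frac{17869}{9368} \approx -1.9075$
$l{\left(A \right)} = \frac{2 A}{A + \frac{14}{9 + A}}$ ($l{\left(A \right)} = \frac{A + A}{A + \frac{2 + 12}{9 + A}} = \frac{2 A}{A + \frac{1}{9 + A} 14} = \frac{2 A}{A + \frac{14}{9 + A}}$)
$\frac{1}{q - l{\left(-140 \right)}} = \frac{1}{- \frac{17869}{9368} - 2 \left(-140\right) \frac{1}{14 - 140 \left(9 - 140\right)} \left(9 - 140\right)} = \frac{1}{- \frac{17869}{9368} - 2 \left(-140\right) \frac{1}{14 - -18340} \left(-131\right)} = \frac{1}{- \frac{17869}{9368} - 2 \left(-140\right) \frac{1}{14 + 18340} \left(-131\right)} = \frac{1}{- \frac{17869}{9368} - 2 \left(-140\right) \frac{1}{18354} \left(-131\right)} = \frac{1}{- \frac{17869}{9368} - \frac{2620}{1311}} = \frac{1}{- \frac{47970419}{12281448}} = - \frac{12281448}{47970419}$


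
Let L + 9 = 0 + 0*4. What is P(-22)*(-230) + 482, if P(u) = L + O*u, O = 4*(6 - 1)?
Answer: 103752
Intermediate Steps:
O = 20 (O = 4*5 = 20)
L = -9 (L = -9 + (0 + 0*4) = -9 + (0 + 0) = -9 + 0 = -9)
P(u) = -9 + 20*u
P(-22)*(-230) + 482 = (-9 + 20*(-22))*(-230) + 482 = (-9 - 440)*(-230) + 482 = -449*(-230) + 482 = 103270 + 482 = 103752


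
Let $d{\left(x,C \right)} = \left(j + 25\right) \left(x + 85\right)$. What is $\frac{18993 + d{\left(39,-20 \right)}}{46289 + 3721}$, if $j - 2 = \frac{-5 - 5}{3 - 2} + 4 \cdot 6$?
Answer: $\frac{24077}{50010} \approx 0.48144$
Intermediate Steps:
$j = 16$ ($j = 2 + \left(\frac{-5 - 5}{3 - 2} + 4 \cdot 6\right) = 2 + \left(- \frac{10}{1} + 24\right) = 2 + \left(\left(-10\right) 1 + 24\right) = 2 + \left(-10 + 24\right) = 2 + 14 = 16$)
$d{\left(x,C \right)} = 3485 + 41 x$ ($d{\left(x,C \right)} = \left(16 + 25\right) \left(x + 85\right) = 41 \left(85 + x\right) = 3485 + 41 x$)
$\frac{18993 + d{\left(39,-20 \right)}}{46289 + 3721} = \frac{18993 + \left(3485 + 41 \cdot 39\right)}{46289 + 3721} = \frac{18993 + \left(3485 + 1599\right)}{50010} = \left(18993 + 5084\right) \frac{1}{50010} = 24077 \cdot \frac{1}{50010} = \frac{24077}{50010}$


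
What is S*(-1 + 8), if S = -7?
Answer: -49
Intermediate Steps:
S*(-1 + 8) = -7*(-1 + 8) = -7*7 = -49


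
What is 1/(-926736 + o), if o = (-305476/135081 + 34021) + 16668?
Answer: -135081/118337610283 ≈ -1.1415e-6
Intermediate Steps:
o = 6846815333/135081 (o = (-305476*1/135081 + 34021) + 16668 = (-305476/135081 + 34021) + 16668 = 4595285225/135081 + 16668 = 6846815333/135081 ≈ 50687.)
1/(-926736 + o) = 1/(-926736 + 6846815333/135081) = 1/(-118337610283/135081) = -135081/118337610283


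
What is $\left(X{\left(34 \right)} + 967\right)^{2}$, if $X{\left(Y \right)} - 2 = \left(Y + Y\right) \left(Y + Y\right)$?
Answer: $31281649$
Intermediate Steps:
$X{\left(Y \right)} = 2 + 4 Y^{2}$ ($X{\left(Y \right)} = 2 + \left(Y + Y\right) \left(Y + Y\right) = 2 + 2 Y 2 Y = 2 + 4 Y^{2}$)
$\left(X{\left(34 \right)} + 967\right)^{2} = \left(\left(2 + 4 \cdot 34^{2}\right) + 967\right)^{2} = \left(\left(2 + 4 \cdot 1156\right) + 967\right)^{2} = \left(\left(2 + 4624\right) + 967\right)^{2} = \left(4626 + 967\right)^{2} = 5593^{2} = 31281649$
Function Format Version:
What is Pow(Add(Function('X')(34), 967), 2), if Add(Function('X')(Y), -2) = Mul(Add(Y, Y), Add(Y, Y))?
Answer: 31281649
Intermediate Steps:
Function('X')(Y) = Add(2, Mul(4, Pow(Y, 2))) (Function('X')(Y) = Add(2, Mul(Add(Y, Y), Add(Y, Y))) = Add(2, Mul(Mul(2, Y), Mul(2, Y))) = Add(2, Mul(4, Pow(Y, 2))))
Pow(Add(Function('X')(34), 967), 2) = Pow(Add(Add(2, Mul(4, Pow(34, 2))), 967), 2) = Pow(Add(Add(2, Mul(4, 1156)), 967), 2) = Pow(Add(Add(2, 4624), 967), 2) = Pow(Add(4626, 967), 2) = Pow(5593, 2) = 31281649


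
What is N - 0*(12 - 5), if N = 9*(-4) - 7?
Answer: -43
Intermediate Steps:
N = -43 (N = -36 - 7 = -43)
N - 0*(12 - 5) = -43 - 0*(12 - 5) = -43 - 0*7 = -43 - 1*0 = -43 + 0 = -43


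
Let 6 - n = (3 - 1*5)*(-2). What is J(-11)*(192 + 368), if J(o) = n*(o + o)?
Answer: -24640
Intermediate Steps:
n = 2 (n = 6 - (3 - 1*5)*(-2) = 6 - (3 - 5)*(-2) = 6 - (-2)*(-2) = 6 - 1*4 = 6 - 4 = 2)
J(o) = 4*o (J(o) = 2*(o + o) = 2*(2*o) = 4*o)
J(-11)*(192 + 368) = (4*(-11))*(192 + 368) = -44*560 = -24640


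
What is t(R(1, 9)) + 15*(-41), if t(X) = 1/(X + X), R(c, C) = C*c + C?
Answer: -22139/36 ≈ -614.97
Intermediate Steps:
R(c, C) = C + C*c
t(X) = 1/(2*X)
t(R(1, 9)) + 15*(-41) = 1/(2*((9*(1 + 1)))) + 15*(-41) = 1/(2*((9*2))) - 615 = (½)/18 - 615 = (½)*(1/18) - 615 = 1/36 - 615 = -22139/36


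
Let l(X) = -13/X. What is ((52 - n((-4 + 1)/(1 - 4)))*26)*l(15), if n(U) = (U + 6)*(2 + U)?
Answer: -10478/15 ≈ -698.53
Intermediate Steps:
n(U) = (2 + U)*(6 + U) (n(U) = (6 + U)*(2 + U) = (2 + U)*(6 + U))
((52 - n((-4 + 1)/(1 - 4)))*26)*l(15) = ((52 - (12 + ((-4 + 1)/(1 - 4))² + 8*((-4 + 1)/(1 - 4))))*26)*(-13/15) = ((52 - (12 + (-3/(-3))² + 8*(-3/(-3))))*26)*(-13*1/15) = ((52 - (12 + (-3*(-⅓))² + 8*(-3*(-⅓))))*26)*(-13/15) = ((52 - (12 + 1² + 8*1))*26)*(-13/15) = ((52 - (12 + 1 + 8))*26)*(-13/15) = ((52 - 1*21)*26)*(-13/15) = ((52 - 21)*26)*(-13/15) = (31*26)*(-13/15) = 806*(-13/15) = -10478/15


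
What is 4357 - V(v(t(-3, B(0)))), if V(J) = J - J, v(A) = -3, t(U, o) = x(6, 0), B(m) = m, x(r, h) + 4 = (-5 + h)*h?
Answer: 4357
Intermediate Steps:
x(r, h) = -4 + h*(-5 + h) (x(r, h) = -4 + (-5 + h)*h = -4 + h*(-5 + h))
t(U, o) = -4 (t(U, o) = -4 + 0² - 5*0 = -4 + 0 + 0 = -4)
V(J) = 0
4357 - V(v(t(-3, B(0)))) = 4357 - 1*0 = 4357 + 0 = 4357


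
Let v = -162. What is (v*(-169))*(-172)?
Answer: -4709016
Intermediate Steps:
(v*(-169))*(-172) = -162*(-169)*(-172) = 27378*(-172) = -4709016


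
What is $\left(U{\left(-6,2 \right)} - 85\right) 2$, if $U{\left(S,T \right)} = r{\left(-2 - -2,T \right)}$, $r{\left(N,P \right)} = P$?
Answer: $-166$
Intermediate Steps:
$U{\left(S,T \right)} = T$
$\left(U{\left(-6,2 \right)} - 85\right) 2 = \left(2 - 85\right) 2 = \left(-83\right) 2 = -166$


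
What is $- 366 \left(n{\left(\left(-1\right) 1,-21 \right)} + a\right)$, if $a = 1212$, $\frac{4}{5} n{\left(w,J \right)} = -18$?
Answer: $-435357$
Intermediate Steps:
$n{\left(w,J \right)} = - \frac{45}{2}$ ($n{\left(w,J \right)} = \frac{5}{4} \left(-18\right) = - \frac{45}{2}$)
$- 366 \left(n{\left(\left(-1\right) 1,-21 \right)} + a\right) = - 366 \left(- \frac{45}{2} + 1212\right) = \left(-366\right) \frac{2379}{2} = -435357$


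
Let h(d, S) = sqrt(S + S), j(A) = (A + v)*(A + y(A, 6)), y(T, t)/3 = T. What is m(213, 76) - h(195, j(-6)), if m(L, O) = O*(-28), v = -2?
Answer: -2128 - 8*sqrt(6) ≈ -2147.6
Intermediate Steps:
y(T, t) = 3*T
j(A) = 4*A*(-2 + A) (j(A) = (A - 2)*(A + 3*A) = (-2 + A)*(4*A) = 4*A*(-2 + A))
m(L, O) = -28*O
h(d, S) = sqrt(2)*sqrt(S) (h(d, S) = sqrt(2*S) = sqrt(2)*sqrt(S))
m(213, 76) - h(195, j(-6)) = -28*76 - sqrt(2)*sqrt(4*(-6)*(-2 - 6)) = -2128 - sqrt(2)*sqrt(4*(-6)*(-8)) = -2128 - sqrt(2)*sqrt(192) = -2128 - sqrt(2)*8*sqrt(3) = -2128 - 8*sqrt(6)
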